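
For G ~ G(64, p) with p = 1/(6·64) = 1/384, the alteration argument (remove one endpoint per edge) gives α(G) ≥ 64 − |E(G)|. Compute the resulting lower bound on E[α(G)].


E[|E(G)|] = C(64, 2)·p = 2016 · (1/384) = 21/4.
E[α(G)] ≥ n − E[|E(G)|] = 64 − 21/4 = 235/4.
Numerically: ≈ 58.75000.
(This is only a lower bound; the true E[α(G)] may be larger.)

E[α(G)] ≥ 235/4 ≈ 58.75000.


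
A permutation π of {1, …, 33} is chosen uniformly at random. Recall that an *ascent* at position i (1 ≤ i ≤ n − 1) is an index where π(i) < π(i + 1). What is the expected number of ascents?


Write X = Σ X_I over i = 1, …, 32, with X_I the indicator of one ascent.
There are 32 indicators.
For each fixed i, the pair (π(i), π(i+1)) is a uniformly random ordered pair of distinct values from {1, …, 33}; by symmetry P[π(i) < π(i+1)] = 1/2.
By linearity: E[X] = 32 · (1/2) = (33 − 1) · (1/2) = 16 ≈ 16.0000.

E[X] = 16 = 16.0000.


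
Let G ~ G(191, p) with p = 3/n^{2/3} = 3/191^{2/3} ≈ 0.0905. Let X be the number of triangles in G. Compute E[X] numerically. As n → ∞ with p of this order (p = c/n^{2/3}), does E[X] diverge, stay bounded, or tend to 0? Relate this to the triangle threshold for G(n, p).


Number of potential triangles: C(191, 3) = 1143135.
Each occurs with probability p³ ≈ (0.0905)³ ≈ 7.40111e-04.
By linearity: E[X] = C(191, 3)·p³ ≈ 1143135 · 7.40111e-04 ≈ 846.047.
Since α = 2/3 < 1, p = c/n^{2/3} ≫ 1/n is above the triangle threshold p ~ 1/n. Asymptotically E[X] ~ (c³/6)·n^{3(1−α)} = (3³/6)·n^{1} → ∞; triangles are abundant w.h.p.

E[X] ≈ 846.047; in regime p = Θ(1/n^{2/3}) E[X] diverges (above the triangle threshold p ~ 1/n).


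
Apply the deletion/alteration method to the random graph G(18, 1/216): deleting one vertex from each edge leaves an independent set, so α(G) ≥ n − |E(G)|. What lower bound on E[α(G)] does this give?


E[|E(G)|] = C(18, 2)·p = 153 · (1/216) = 17/24.
E[α(G)] ≥ n − E[|E(G)|] = 18 − 17/24 = 415/24.
Numerically: ≈ 17.2917.
(This is only a lower bound; the true E[α(G)] may be larger.)

E[α(G)] ≥ 415/24 ≈ 17.2917.


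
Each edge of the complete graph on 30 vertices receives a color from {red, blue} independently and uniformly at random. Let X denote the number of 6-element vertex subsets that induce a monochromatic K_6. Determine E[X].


Let X = Σ_S X_S over the C(30, 6) = 593775 subsets S of size 6, where X_S = 1 if the K_6 on S is monochromatic.
For a fixed S, the K_6 on S has C(6, 2) = 15 edges. P[all 15 edges red] = (1/2)^15, and likewise for blue, so P[monochromatic] = 2·(1/2)^15 = 2^{1 − 15} = 1/16384.
By linearity of expectation: E[X] = C(30, 6) · 2^{1 − 15} = 593775 · 1/16384 = 593775/16384.
Numerically: E[X] ≈ 36.24115.

E[X] = C(30,6)·2^(1−C(6,2)) = 593775/16384 ≈ 36.24115.


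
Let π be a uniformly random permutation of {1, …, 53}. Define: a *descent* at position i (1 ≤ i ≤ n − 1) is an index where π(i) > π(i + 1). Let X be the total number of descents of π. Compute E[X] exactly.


Write X = Σ X_I over i = 1, …, 52, with X_I the indicator of one descent.
There are 52 indicators.
For each fixed i, the pair (π(i), π(i+1)) is a uniformly random ordered pair of distinct values from {1, …, 53}; by symmetry P[π(i) > π(i+1)] = 1/2.
By linearity: E[X] = 52 · (1/2) = (53 − 1) · (1/2) = 26 ≈ 26.0000.

E[X] = 26 = 26.0000.


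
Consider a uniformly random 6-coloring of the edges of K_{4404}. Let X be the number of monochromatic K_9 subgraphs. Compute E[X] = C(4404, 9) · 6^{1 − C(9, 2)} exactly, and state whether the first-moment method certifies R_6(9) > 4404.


E[X] = C(4404, 9) · 6^{1 − 36} = 1703375445537161676647015880 · 6^{−35} = 1703375445537161676647015880/1719070799748422591028658176.
As a reduced fraction: E[X] = 70973976897381736526958995/71627949989517607959527424 ≈ 0.99087.
Is E[X] < 1? YES.
Since E[X] < 1, there exists a 6-coloring of K_{4404} with no monochromatic K_9; hence R_6(9) > 4404.

E[X] = 70973976897381736526958995/71627949989517607959527424 ≈ 0.99087; E[X] < 1, so R_6(9) > 4404.


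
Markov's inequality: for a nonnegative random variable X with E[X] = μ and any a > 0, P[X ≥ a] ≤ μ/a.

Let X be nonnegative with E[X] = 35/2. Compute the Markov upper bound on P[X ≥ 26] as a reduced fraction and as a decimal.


μ = E[X] = 35/2, a = 26.
Markov: P[X ≥ 26] ≤ μ/a = (35/2)/26 = 35/52.
Numerically: ≈ 0.67308.
(Since a = 26 > μ = 17.50000, the bound 35/52 is < 1 and informative.)

P[X ≥ 26] ≤ 35/52 ≈ 0.67308.


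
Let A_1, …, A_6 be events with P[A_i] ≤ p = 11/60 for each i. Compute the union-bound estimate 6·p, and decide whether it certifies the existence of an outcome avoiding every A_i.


Union bound: P[∪_{i=1}^{6} A_i] ≤ Σ_i P[A_i] ≤ 6·p = 6·(11/60) = 11/10.
Numerically: 11/10 ≈ 1.100.
Is 11/10 < 1? NO.
Since the bound 11/10 is ≥ 1, the union bound is uninformative here; it does NOT by itself certify existence.

6·p = 11/10 ≈ 1.100; existence NOT certified by the union bound.


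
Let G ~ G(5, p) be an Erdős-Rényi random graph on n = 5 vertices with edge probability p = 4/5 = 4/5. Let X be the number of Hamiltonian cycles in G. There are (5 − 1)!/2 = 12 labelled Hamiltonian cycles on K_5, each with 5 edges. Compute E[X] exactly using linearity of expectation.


K_5 has (5 − 1)!/2 = 12 labelled Hamiltonian cycles.
For each such Hamiltonian cycle H, let X_H = 1 if all 5 edges of H are present in G. Then P[X_H = 1] = p^{5} = (4/5)^{5} = 1024/3125.
Summing the indicators: E[X] = Σ_H E[X_H] = 12 · p^{5} = 12 · 1024/3125 = 12288/3125.
Numerically: E[X] ≈ 3.93.

E[X] = 12 · (4/5)^{5} = 12288/3125 ≈ 3.93.


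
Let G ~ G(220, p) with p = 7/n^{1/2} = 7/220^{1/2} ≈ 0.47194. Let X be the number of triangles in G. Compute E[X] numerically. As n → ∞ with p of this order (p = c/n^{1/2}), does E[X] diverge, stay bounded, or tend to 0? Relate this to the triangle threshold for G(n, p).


Number of potential triangles: C(220, 3) = 1750540.
Each occurs with probability p³ ≈ (0.47194)³ ≈ 1.0511389e-01.
By linearity: E[X] = C(220, 3)·p³ ≈ 1750540 · 1.0511389e-01 ≈ 184006.06488.
Since α = 1/2 < 1, p = c/n^{1/2} ≫ 1/n is above the triangle threshold p ~ 1/n. Asymptotically E[X] ~ (c³/6)·n^{3(1−α)} = (7³/6)·n^{1.5} → ∞; triangles are abundant w.h.p.

E[X] ≈ 184006.06488; in regime p = Θ(1/n^{1/2}) E[X] diverges (above the triangle threshold p ~ 1/n).


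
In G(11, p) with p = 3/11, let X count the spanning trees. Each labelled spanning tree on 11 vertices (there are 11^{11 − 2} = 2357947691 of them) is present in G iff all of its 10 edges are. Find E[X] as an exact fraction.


K_11 has 11^{11 − 2} = 2357947691 labelled spanning trees.
For each such spanning tree H, let X_H = 1 if all 10 edges of H are present in G. Then P[X_H = 1] = p^{10} = (3/11)^{10} = 59049/25937424601.
By linearity of expectation: E[X] = Σ_H E[X_H] = 2357947691 · p^{10} = 2357947691 · 59049/25937424601 = 59049/11.
Numerically: E[X] ≈ 5368.

E[X] = 2357947691 · (3/11)^{10} = 59049/11 ≈ 5368.


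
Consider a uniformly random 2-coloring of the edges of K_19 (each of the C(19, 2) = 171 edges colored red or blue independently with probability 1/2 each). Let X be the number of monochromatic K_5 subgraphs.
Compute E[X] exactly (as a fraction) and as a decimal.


Let X = Σ_S X_S over the C(19, 5) = 11628 subsets S of size 5, where X_S = 1 if the K_5 on S is monochromatic.
For a fixed S, the K_5 on S has C(5, 2) = 10 edges. P[all 10 edges red] = (1/2)^10, and likewise for blue, so P[monochromatic] = 2·(1/2)^10 = 2^{1 − 10} = 1/512.
Summing: E[X] = C(19, 5) · 2^{1 − 10} = 11628 · 1/512 = 2907/128.
Numerically: E[X] ≈ 22.711.

E[X] = C(19,5)·2^(1−C(5,2)) = 2907/128 ≈ 22.711.


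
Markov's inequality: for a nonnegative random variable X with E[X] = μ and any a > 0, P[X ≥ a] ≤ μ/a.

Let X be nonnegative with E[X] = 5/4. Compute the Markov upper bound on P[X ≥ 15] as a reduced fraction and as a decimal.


μ = E[X] = 5/4, a = 15.
Markov: P[X ≥ 15] ≤ μ/a = (5/4)/15 = 1/12.
Numerically: ≈ 0.08333.
(Since a = 15 > μ = 1.25000, the bound 1/12 is < 1 and informative.)

P[X ≥ 15] ≤ 1/12 ≈ 0.08333.


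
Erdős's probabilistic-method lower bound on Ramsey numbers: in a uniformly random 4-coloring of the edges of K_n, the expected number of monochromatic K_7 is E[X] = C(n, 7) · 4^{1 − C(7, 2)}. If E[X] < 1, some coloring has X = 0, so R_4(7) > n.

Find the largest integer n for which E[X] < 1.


We need C(n, 7) · 4^{1 − 21} < 1, i.e. C(n, 7) < 4^{21 − 1} = 1099511627776.
Check values of n near the boundary:
  n = 174: C(174, 7) = 847879782984; 847879782984 < 1099511627776? YES
  n = 175: C(175, 7) = 883208107275; 883208107275 < 1099511627776? YES
  n = 176: C(176, 7) = 919790691600; 919790691600 < 1099511627776? YES
  n = 177: C(177, 7) = 957664425960; 957664425960 < 1099511627776? YES
  n = 178: C(178, 7) = 996867063280; 996867063280 < 1099511627776? YES
  n = 179: C(179, 7) = 1037437234460; 1037437234460 < 1099511627776? YES
  n = 180: C(180, 7) = 1079414463600; 1079414463600 < 1099511627776? YES
  n = 181: C(181, 7) = 1122839183400; 1122839183400 < 1099511627776? NO
  n = 182: C(182, 7) = 1167752750736; 1167752750736 < 1099511627776? NO
  n = 183: C(183, 7) = 1214197462413; 1214197462413 < 1099511627776? NO
The largest n with C(n, 7) < 1099511627776 is n = 180 (where E[X] = 67463403975/68719476736 ≈ 0.981722). Hence R_4(7) > 180, i.e. R_4(7) ≥ 181.

Largest n = 180; hence R_4(7) > 180.


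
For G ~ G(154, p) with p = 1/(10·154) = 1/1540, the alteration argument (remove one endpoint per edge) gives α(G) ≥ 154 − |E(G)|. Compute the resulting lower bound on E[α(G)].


E[|E(G)|] = C(154, 2)·p = 11781 · (1/1540) = 153/20.
E[α(G)] ≥ n − E[|E(G)|] = 154 − 153/20 = 2927/20.
Numerically: ≈ 146.3500.
(This is only a lower bound; the true E[α(G)] may be larger.)

E[α(G)] ≥ 2927/20 ≈ 146.3500.


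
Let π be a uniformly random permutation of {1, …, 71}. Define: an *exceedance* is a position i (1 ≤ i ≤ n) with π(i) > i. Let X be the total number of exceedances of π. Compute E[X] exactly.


Write X = Σ_{i=1}^{71} X_i, where X_i = 1_{π(i) > i}.
For each fixed i, π(i) is uniform over {1, …, 71} (marginal of a uniform permutation), so P[π(i) > i] = (n − i)/n. Summing: Σ_{i=1}^{71} (n − i)/n = (0 + 1 + … + 70)/71 = 71(71 − 1)/(2·71) = (71 − 1)/2.
Hence E[X] = Σ_{i=1}^{71} (71 − i)/71 = 35 ≈ 35.000.

E[X] = 35 = 35.000.


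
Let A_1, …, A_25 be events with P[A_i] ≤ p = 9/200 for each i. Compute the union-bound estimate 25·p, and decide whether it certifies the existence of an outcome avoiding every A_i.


Union bound: P[∪_{i=1}^{25} A_i] ≤ Σ_i P[A_i] ≤ 25·p = 25·(9/200) = 9/8.
Numerically: 9/8 ≈ 1.1250.
Is 9/8 < 1? NO.
Since the bound 9/8 is ≥ 1, the union bound is uninformative here; it does NOT by itself certify existence.

25·p = 9/8 ≈ 1.1250; existence NOT certified by the union bound.


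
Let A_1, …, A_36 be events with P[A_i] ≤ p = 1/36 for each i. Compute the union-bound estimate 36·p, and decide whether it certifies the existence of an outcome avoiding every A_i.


Union bound: P[∪_{i=1}^{36} A_i] ≤ Σ_i P[A_i] ≤ 36·p = 36·(1/36) = 1.
Numerically: 1 ≈ 1.0000.
Is 1 < 1? NO.
Since the bound 1 is ≥ 1, the union bound is uninformative here; it does NOT by itself certify existence.

36·p = 1 ≈ 1.0000; existence NOT certified by the union bound.


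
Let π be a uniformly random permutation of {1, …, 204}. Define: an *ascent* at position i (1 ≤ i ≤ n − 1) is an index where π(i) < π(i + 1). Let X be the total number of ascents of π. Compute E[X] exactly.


Write X = Σ X_I over i = 1, …, 203, with X_I the indicator of one ascent.
There are 203 indicators.
For each fixed i, the pair (π(i), π(i+1)) is a uniformly random ordered pair of distinct values from {1, …, 204}; by symmetry P[π(i) < π(i+1)] = 1/2.
By linearity: E[X] = 203 · (1/2) = (204 − 1) · (1/2) = 203/2 ≈ 101.50000.

E[X] = 203/2 = 101.50000.


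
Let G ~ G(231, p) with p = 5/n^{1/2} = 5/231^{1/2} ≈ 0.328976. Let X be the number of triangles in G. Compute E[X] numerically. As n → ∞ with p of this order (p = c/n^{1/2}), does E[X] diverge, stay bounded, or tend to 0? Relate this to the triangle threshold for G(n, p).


Number of potential triangles: C(231, 3) = 2027795.
Each occurs with probability p³ ≈ (0.328976)³ ≈ 3.56034467e-02.
By linearity: E[X] = C(231, 3)·p³ ≈ 2027795 · 3.56034467e-02 ≈ 72196.491195.
Since α = 1/2 < 1, p = c/n^{1/2} ≫ 1/n is above the triangle threshold p ~ 1/n. Asymptotically E[X] ~ (c³/6)·n^{3(1−α)} = (5³/6)·n^{1.5} → ∞; triangles are abundant w.h.p.

E[X] ≈ 72196.491195; in regime p = Θ(1/n^{1/2}) E[X] diverges (above the triangle threshold p ~ 1/n).


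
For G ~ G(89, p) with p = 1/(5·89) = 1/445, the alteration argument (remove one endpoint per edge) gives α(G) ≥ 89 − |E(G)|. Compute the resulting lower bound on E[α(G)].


E[|E(G)|] = C(89, 2)·p = 3916 · (1/445) = 44/5.
E[α(G)] ≥ n − E[|E(G)|] = 89 − 44/5 = 401/5.
Numerically: ≈ 80.200.
(This is only a lower bound; the true E[α(G)] may be larger.)

E[α(G)] ≥ 401/5 ≈ 80.200.


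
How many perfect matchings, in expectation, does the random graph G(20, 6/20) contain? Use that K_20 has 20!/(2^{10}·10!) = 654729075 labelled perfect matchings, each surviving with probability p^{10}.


K_20 has 20!/(2^{10}·10!) = 654729075 labelled perfect matchings.
For each such perfect matching H, let X_H = 1 if all 10 edges of H are present in G. Then P[X_H = 1] = p^{10} = (3/10)^{10} = 59049/10000000000.
By linearity: E[X] = Σ_H E[X_H] = 654729075 · p^{10} = 654729075 · 59049/10000000000 = 1546443885987/400000000.
Numerically: E[X] ≈ 3866.11.

E[X] = 654729075 · (3/10)^{10} = 1546443885987/400000000 ≈ 3866.11.


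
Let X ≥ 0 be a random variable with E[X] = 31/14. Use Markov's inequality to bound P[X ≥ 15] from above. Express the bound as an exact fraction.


μ = E[X] = 31/14, a = 15.
Markov: P[X ≥ 15] ≤ μ/a = (31/14)/15 = 31/210.
Numerically: ≈ 0.1476.
(Since a = 15 > μ = 2.2143, the bound 31/210 is < 1 and informative.)

P[X ≥ 15] ≤ 31/210 ≈ 0.1476.


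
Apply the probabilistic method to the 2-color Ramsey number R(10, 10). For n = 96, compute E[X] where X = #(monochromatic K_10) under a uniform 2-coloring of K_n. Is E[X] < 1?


E[X] = C(96, 10) · 2^{1 − 45} = 11279926456656 · 2^{−44} = 11279926456656/17592186044416.
As a reduced fraction: E[X] = 704995403541/1099511627776 ≈ 0.6412.
Is E[X] < 1? YES.
Since E[X] < 1, there exists a 2-coloring of K_{96} with no monochromatic K_10; hence R(10, 10) > 96.

E[X] = 704995403541/1099511627776 ≈ 0.6412; E[X] < 1, so R(10, 10) > 96.


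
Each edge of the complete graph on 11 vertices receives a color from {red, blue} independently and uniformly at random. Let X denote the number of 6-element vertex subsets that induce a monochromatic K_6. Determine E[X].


Let X = Σ_S X_S over the C(11, 6) = 462 subsets S of size 6, where X_S = 1 if the K_6 on S is monochromatic.
For a fixed S, the K_6 on S has C(6, 2) = 15 edges. P[all 15 edges red] = (1/2)^15, and likewise for blue, so P[monochromatic] = 2·(1/2)^15 = 2^{1 − 15} = 1/16384.
Summing: E[X] = C(11, 6) · 2^{1 − 15} = 462 · 1/16384 = 231/8192.
Numerically: E[X] ≈ 0.028.

E[X] = C(11,6)·2^(1−C(6,2)) = 231/8192 ≈ 0.028.


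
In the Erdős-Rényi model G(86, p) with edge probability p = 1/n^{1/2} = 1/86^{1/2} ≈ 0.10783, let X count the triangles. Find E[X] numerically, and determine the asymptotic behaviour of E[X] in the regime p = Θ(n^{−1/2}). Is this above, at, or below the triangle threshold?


Number of potential triangles: C(86, 3) = 102340.
Each occurs with probability p³ ≈ (0.10783)³ ≈ 1.2538695e-03.
By linearity: E[X] = C(86, 3)·p³ ≈ 102340 · 1.2538695e-03 ≈ 128.32100.
Since α = 1/2 < 1, p = c/n^{1/2} ≫ 1/n is above the triangle threshold p ~ 1/n. Asymptotically E[X] ~ (c³/6)·n^{3(1−α)} = (1³/6)·n^{1.5} → ∞; triangles are abundant w.h.p.

E[X] ≈ 128.32100; in regime p = Θ(1/n^{1/2}) E[X] diverges (above the triangle threshold p ~ 1/n).


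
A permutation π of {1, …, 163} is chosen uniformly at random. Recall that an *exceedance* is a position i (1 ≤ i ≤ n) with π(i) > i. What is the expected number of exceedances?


Write X = Σ_{i=1}^{163} X_i, where X_i = 1_{π(i) > i}.
For each fixed i, π(i) is uniform over {1, …, 163} (marginal of a uniform permutation), so P[π(i) > i] = (n − i)/n. Summing: Σ_{i=1}^{163} (n − i)/n = (0 + 1 + … + 162)/163 = 163(163 − 1)/(2·163) = (163 − 1)/2.
Hence E[X] = Σ_{i=1}^{163} (163 − i)/163 = 81 ≈ 81.0000.

E[X] = 81 = 81.0000.


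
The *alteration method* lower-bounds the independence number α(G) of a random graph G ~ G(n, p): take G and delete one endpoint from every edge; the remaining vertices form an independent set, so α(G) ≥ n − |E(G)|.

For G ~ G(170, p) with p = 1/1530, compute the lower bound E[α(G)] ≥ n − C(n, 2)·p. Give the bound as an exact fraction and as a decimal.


E[|E(G)|] = C(170, 2)·p = 14365 · (1/1530) = 169/18.
E[α(G)] ≥ n − E[|E(G)|] = 170 − 169/18 = 2891/18.
Numerically: ≈ 160.611.
(This is only a lower bound; the true E[α(G)] may be larger.)

E[α(G)] ≥ 2891/18 ≈ 160.611.


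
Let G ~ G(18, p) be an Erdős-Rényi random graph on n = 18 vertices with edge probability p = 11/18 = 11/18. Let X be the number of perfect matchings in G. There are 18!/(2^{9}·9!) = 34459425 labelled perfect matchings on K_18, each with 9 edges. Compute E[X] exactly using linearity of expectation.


K_18 has 18!/(2^{9}·9!) = 34459425 labelled perfect matchings.
For each such perfect matching H, let X_H = 1 if all 9 edges of H are present in G. Then P[X_H = 1] = p^{9} = (11/18)^{9} = 2357947691/198359290368.
By linearity of expectation: E[X] = Σ_H E[X_H] = 34459425 · p^{9} = 34459425 · 2357947691/198359290368 = 1003129896443675/2448880128.
Numerically: E[X] ≈ 4.0963e+05.

E[X] = 34459425 · (11/18)^{9} = 1003129896443675/2448880128 ≈ 4.0963e+05.


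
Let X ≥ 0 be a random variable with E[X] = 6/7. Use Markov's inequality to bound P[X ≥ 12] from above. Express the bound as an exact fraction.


μ = E[X] = 6/7, a = 12.
Markov: P[X ≥ 12] ≤ μ/a = (6/7)/12 = 1/14.
Numerically: ≈ 0.07143.
(Since a = 12 > μ = 0.85714, the bound 1/14 is < 1 and informative.)

P[X ≥ 12] ≤ 1/14 ≈ 0.07143.


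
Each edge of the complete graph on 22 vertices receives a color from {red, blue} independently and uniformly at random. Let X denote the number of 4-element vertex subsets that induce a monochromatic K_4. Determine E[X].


Let X = Σ_S X_S over the C(22, 4) = 7315 subsets S of size 4, where X_S = 1 if the K_4 on S is monochromatic.
For a fixed S, the K_4 on S has C(4, 2) = 6 edges. P[all 6 edges red] = (1/2)^6, and likewise for blue, so P[monochromatic] = 2·(1/2)^6 = 2^{1 − 6} = 1/32.
By linearity of expectation: E[X] = C(22, 4) · 2^{1 − 6} = 7315 · 1/32 = 7315/32.
Numerically: E[X] ≈ 228.594.

E[X] = C(22,4)·2^(1−C(4,2)) = 7315/32 ≈ 228.594.


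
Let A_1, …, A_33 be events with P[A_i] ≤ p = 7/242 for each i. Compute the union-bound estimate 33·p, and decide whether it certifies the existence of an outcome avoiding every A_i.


Union bound: P[∪_{i=1}^{33} A_i] ≤ Σ_i P[A_i] ≤ 33·p = 33·(7/242) = 21/22.
Numerically: 21/22 ≈ 0.9545455.
Is 21/22 < 1? YES.
Since P[∪ A_i] ≤ 21/22 < 1, the complement has P[∩ A_i^c] ≥ 1 − 21/22 = 1/22 > 0, so some outcome avoids every A_i.

33·p = 21/22 ≈ 0.9545455; existence CERTIFIED by the union bound.


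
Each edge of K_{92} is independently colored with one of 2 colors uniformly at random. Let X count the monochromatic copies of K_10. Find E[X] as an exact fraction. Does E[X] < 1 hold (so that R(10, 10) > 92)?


E[X] = C(92, 10) · 2^{1 − 45} = 7210666060598 · 2^{−44} = 7210666060598/17592186044416.
As a reduced fraction: E[X] = 3605333030299/8796093022208 ≈ 0.40988.
Is E[X] < 1? YES.
Since E[X] < 1, there exists a 2-coloring of K_{92} with no monochromatic K_10; hence R(10, 10) > 92.

E[X] = 3605333030299/8796093022208 ≈ 0.40988; E[X] < 1, so R(10, 10) > 92.


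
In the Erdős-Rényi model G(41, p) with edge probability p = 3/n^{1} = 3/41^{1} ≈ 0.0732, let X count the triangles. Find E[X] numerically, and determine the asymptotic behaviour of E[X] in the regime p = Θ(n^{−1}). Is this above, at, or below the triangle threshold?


Number of potential triangles: C(41, 3) = 10660.
Each occurs with probability p³ ≈ (0.0732)³ ≈ 3.91753e-04.
By linearity: E[X] = C(41, 3)·p³ ≈ 10660 · 3.91753e-04 ≈ 4.176.
Here α = 1, so p = 3/n is exactly at the triangle threshold p ~ 1/n. Asymptotically E[X] → c³/6 = 3³/6 = 9/2 ≈ 4.500, a bounded constant. In this regime the triangle count is asymptotically Poisson(c³/6).

E[X] ≈ 4.176; in regime p = Θ(1/n^{1}) E[X] stays bounded (at the triangle threshold p ~ 1/n).


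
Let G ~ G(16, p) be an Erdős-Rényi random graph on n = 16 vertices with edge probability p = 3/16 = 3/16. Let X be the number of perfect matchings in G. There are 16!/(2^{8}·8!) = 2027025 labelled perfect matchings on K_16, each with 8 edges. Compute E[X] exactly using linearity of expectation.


K_16 has 16!/(2^{8}·8!) = 2027025 labelled perfect matchings.
For each such perfect matching H, let X_H = 1 if all 8 edges of H are present in G. Then P[X_H = 1] = p^{8} = (3/16)^{8} = 6561/4294967296.
Summing the indicators: E[X] = Σ_H E[X_H] = 2027025 · p^{8} = 2027025 · 6561/4294967296 = 13299311025/4294967296.
Numerically: E[X] ≈ 3.09649.

E[X] = 2027025 · (3/16)^{8} = 13299311025/4294967296 ≈ 3.09649.


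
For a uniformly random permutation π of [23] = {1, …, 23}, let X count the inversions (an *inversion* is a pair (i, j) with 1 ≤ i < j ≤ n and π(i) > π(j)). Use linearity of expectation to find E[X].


Write X = Σ X_I over the C(23, 2) = 253 pairs i < j, with X_I the indicator of one inversion.
There are 253 indicators.
For each fixed pair i < j, the values π(i) and π(j) are two distinct elements of {1, …, 23} in uniformly random order; by symmetry P[π(i) > π(j)] = 1/2.
By linearity: E[X] = 253 · (1/2) = C(23, 2) · (1/2) = 253/2 = 253/2 ≈ 126.5000.

E[X] = 253/2 = 126.5000.


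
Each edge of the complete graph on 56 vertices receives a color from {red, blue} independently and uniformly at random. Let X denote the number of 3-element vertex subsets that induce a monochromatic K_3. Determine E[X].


Let X = Σ_S X_S over the C(56, 3) = 27720 subsets S of size 3, where X_S = 1 if the K_3 on S is monochromatic.
For a fixed S, the K_3 on S has C(3, 2) = 3 edges. P[all 3 edges red] = (1/2)^3, and likewise for blue, so P[monochromatic] = 2·(1/2)^3 = 2^{1 − 3} = 1/4.
By linearity: E[X] = C(56, 3) · 2^{1 − 3} = 27720 · 1/4 = 6930.
Numerically: E[X] ≈ 6930.000.

E[X] = C(56,3)·2^(1−C(3,2)) = 6930 ≈ 6930.000.


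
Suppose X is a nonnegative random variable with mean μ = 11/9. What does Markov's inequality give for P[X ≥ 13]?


μ = E[X] = 11/9, a = 13.
Markov: P[X ≥ 13] ≤ μ/a = (11/9)/13 = 11/117.
Numerically: ≈ 0.094.
(Since a = 13 > μ = 1.222, the bound 11/117 is < 1 and informative.)

P[X ≥ 13] ≤ 11/117 ≈ 0.094.


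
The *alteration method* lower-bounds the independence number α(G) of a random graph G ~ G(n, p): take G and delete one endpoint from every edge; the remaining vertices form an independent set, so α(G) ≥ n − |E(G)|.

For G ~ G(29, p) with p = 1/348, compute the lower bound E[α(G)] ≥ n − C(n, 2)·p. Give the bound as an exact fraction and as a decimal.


E[|E(G)|] = C(29, 2)·p = 406 · (1/348) = 7/6.
E[α(G)] ≥ n − E[|E(G)|] = 29 − 7/6 = 167/6.
Numerically: ≈ 27.8333.
(This is only a lower bound; the true E[α(G)] may be larger.)

E[α(G)] ≥ 167/6 ≈ 27.8333.


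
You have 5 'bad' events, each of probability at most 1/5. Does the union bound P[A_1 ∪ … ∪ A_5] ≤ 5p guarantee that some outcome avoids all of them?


Union bound: P[∪_{i=1}^{5} A_i] ≤ Σ_i P[A_i] ≤ 5·p = 5·(1/5) = 1.
Numerically: 1 ≈ 1.0000.
Is 1 < 1? NO.
Since the bound 1 is ≥ 1, the union bound is uninformative here; it does NOT by itself certify existence.

5·p = 1 ≈ 1.0000; existence NOT certified by the union bound.


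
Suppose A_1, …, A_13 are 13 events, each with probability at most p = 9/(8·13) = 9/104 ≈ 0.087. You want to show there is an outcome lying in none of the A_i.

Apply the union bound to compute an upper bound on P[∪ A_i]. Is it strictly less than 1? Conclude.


Union bound: P[∪_{i=1}^{13} A_i] ≤ Σ_i P[A_i] ≤ 13·p = 13·(9/104) = 9/8.
Numerically: 9/8 ≈ 1.125.
Is 9/8 < 1? NO.
Since the bound 9/8 is ≥ 1, the union bound is uninformative here; it does NOT by itself certify existence.

13·p = 9/8 ≈ 1.125; existence NOT certified by the union bound.


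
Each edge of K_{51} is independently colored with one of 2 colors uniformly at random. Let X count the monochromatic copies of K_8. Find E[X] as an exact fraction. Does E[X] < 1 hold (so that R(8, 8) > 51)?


E[X] = C(51, 8) · 2^{1 − 28} = 636763050 · 2^{−27} = 636763050/134217728.
As a reduced fraction: E[X] = 318381525/67108864 ≈ 4.744.
Is E[X] < 1? NO.
Since E[X] ≥ 1, the first-moment bound is inconclusive at n = 51; it does NOT by itself certify R(8, 8) > 51.

E[X] = 318381525/67108864 ≈ 4.744; E[X] ≥ 1; first-moment method inconclusive here.


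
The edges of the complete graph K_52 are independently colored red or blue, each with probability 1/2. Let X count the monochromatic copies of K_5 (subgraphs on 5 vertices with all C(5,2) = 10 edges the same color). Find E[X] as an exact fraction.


Let X = Σ_S X_S over the C(52, 5) = 2598960 subsets S of size 5, where X_S = 1 if the K_5 on S is monochromatic.
For a fixed S, the K_5 on S has C(5, 2) = 10 edges. P[all 10 edges red] = (1/2)^10, and likewise for blue, so P[monochromatic] = 2·(1/2)^10 = 2^{1 − 10} = 1/512.
By linearity: E[X] = C(52, 5) · 2^{1 − 10} = 2598960 · 1/512 = 162435/32.
Numerically: E[X] ≈ 5076.094.

E[X] = C(52,5)·2^(1−C(5,2)) = 162435/32 ≈ 5076.094.


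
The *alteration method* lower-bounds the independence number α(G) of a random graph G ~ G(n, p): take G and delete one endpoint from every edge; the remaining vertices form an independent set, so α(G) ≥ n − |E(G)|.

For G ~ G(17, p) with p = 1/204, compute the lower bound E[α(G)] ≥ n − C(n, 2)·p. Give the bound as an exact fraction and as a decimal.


E[|E(G)|] = C(17, 2)·p = 136 · (1/204) = 2/3.
E[α(G)] ≥ n − E[|E(G)|] = 17 − 2/3 = 49/3.
Numerically: ≈ 16.333.
(This is only a lower bound; the true E[α(G)] may be larger.)

E[α(G)] ≥ 49/3 ≈ 16.333.


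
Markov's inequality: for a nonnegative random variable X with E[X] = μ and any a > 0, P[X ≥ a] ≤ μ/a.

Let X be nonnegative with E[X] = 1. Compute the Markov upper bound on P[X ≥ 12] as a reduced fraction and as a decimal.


μ = E[X] = 1, a = 12.
Markov: P[X ≥ 12] ≤ μ/a = (1)/12 = 1/12.
Numerically: ≈ 0.083333.
(Since a = 12 > μ = 1.000000, the bound 1/12 is < 1 and informative.)

P[X ≥ 12] ≤ 1/12 ≈ 0.083333.


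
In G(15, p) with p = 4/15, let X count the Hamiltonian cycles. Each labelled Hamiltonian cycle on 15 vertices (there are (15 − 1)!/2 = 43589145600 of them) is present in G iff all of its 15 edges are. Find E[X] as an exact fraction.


K_15 has (15 − 1)!/2 = 43589145600 labelled Hamiltonian cycles.
For each such Hamiltonian cycle H, let X_H = 1 if all 15 edges of H are present in G. Then P[X_H = 1] = p^{15} = (4/15)^{15} = 1073741824/437893890380859375.
By linearity: E[X] = Σ_H E[X_H] = 43589145600 · p^{15} = 43589145600 · 1073741824/437893890380859375 = 7704277975826432/72081298828125.
Numerically: E[X] ≈ 106.9.

E[X] = 43589145600 · (4/15)^{15} = 7704277975826432/72081298828125 ≈ 106.9.


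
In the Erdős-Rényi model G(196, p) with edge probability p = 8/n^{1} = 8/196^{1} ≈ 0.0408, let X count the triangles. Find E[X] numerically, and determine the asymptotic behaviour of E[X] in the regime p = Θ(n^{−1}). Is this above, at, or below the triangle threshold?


Number of potential triangles: C(196, 3) = 1235780.
Each occurs with probability p³ ≈ (0.0408)³ ≈ 6.79989e-05.
By linearity: E[X] = C(196, 3)·p³ ≈ 1235780 · 6.79989e-05 ≈ 84.032.
Here α = 1, so p = 8/n is exactly at the triangle threshold p ~ 1/n. Asymptotically E[X] → c³/6 = 8³/6 = 256/3 ≈ 85.333, a bounded constant. In this regime the triangle count is asymptotically Poisson(c³/6).

E[X] ≈ 84.032; in regime p = Θ(1/n^{1}) E[X] stays bounded (at the triangle threshold p ~ 1/n).


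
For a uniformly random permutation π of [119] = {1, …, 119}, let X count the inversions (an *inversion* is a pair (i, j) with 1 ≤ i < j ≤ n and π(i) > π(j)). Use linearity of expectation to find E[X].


Write X = Σ X_I over the C(119, 2) = 7021 pairs i < j, with X_I the indicator of one inversion.
There are 7021 indicators.
For each fixed pair i < j, the values π(i) and π(j) are two distinct elements of {1, …, 119} in uniformly random order; by symmetry P[π(i) > π(j)] = 1/2.
By linearity: E[X] = 7021 · (1/2) = C(119, 2) · (1/2) = 7021/2 = 7021/2 ≈ 3510.500.

E[X] = 7021/2 = 3510.500.


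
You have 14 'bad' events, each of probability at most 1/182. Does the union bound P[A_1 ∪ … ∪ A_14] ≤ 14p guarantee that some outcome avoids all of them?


Union bound: P[∪_{i=1}^{14} A_i] ≤ Σ_i P[A_i] ≤ 14·p = 14·(1/182) = 1/13.
Numerically: 1/13 ≈ 0.076923.
Is 1/13 < 1? YES.
Since P[∪ A_i] ≤ 1/13 < 1, the complement has P[∩ A_i^c] ≥ 1 − 1/13 = 12/13 > 0, so some outcome avoids every A_i.

14·p = 1/13 ≈ 0.076923; existence CERTIFIED by the union bound.


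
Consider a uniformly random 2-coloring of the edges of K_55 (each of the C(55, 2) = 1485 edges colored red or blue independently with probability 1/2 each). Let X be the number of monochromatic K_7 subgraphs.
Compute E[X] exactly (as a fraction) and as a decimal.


Let X = Σ_S X_S over the C(55, 7) = 202927725 subsets S of size 7, where X_S = 1 if the K_7 on S is monochromatic.
For a fixed S, the K_7 on S has C(7, 2) = 21 edges. P[all 21 edges red] = (1/2)^21, and likewise for blue, so P[monochromatic] = 2·(1/2)^21 = 2^{1 − 21} = 1/1048576.
By linearity: E[X] = C(55, 7) · 2^{1 − 21} = 202927725 · 1/1048576 = 202927725/1048576.
Numerically: E[X] ≈ 193.526959.

E[X] = C(55,7)·2^(1−C(7,2)) = 202927725/1048576 ≈ 193.526959.


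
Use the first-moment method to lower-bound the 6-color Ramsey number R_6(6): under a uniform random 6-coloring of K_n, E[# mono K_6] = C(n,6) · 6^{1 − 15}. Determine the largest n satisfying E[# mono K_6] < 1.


We need C(n, 6) · 6^{1 − 15} < 1, i.e. C(n, 6) < 6^{15 − 1} = 78364164096.
Check values of n near the boundary:
  n = 192: C(192, 6) = 64300886496; 64300886496 < 78364164096? YES
  n = 193: C(193, 6) = 66364016544; 66364016544 < 78364164096? YES
  n = 194: C(194, 6) = 68482017072; 68482017072 < 78364164096? YES
  n = 195: C(195, 6) = 70656049360; 70656049360 < 78364164096? YES
  n = 196: C(196, 6) = 72887293024; 72887293024 < 78364164096? YES
  n = 197: C(197, 6) = 75176946208; 75176946208 < 78364164096? YES
  n = 198: C(198, 6) = 77526225777; 77526225777 < 78364164096? YES
  n = 199: C(199, 6) = 79936367511; 79936367511 < 78364164096? NO
  n = 200: C(200, 6) = 82408626300; 82408626300 < 78364164096? NO
The largest n with C(n, 6) < 78364164096 is n = 198 (where E[X] = 25842075259/26121388032 ≈ 0.989). Hence R_6(6) > 198, i.e. R_6(6) ≥ 199.

Largest n = 198; hence R_6(6) > 198.


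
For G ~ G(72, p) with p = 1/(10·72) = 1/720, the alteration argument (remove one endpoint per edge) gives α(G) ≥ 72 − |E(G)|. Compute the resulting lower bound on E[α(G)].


E[|E(G)|] = C(72, 2)·p = 2556 · (1/720) = 71/20.
E[α(G)] ≥ n − E[|E(G)|] = 72 − 71/20 = 1369/20.
Numerically: ≈ 68.450.
(This is only a lower bound; the true E[α(G)] may be larger.)

E[α(G)] ≥ 1369/20 ≈ 68.450.


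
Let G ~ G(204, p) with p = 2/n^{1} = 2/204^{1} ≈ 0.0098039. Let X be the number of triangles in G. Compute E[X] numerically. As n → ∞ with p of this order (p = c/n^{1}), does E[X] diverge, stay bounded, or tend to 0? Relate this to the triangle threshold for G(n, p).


Number of potential triangles: C(204, 3) = 1394204.
Each occurs with probability p³ ≈ (0.0098039)³ ≈ 9.4232233e-07.
By linearity: E[X] = C(204, 3)·p³ ≈ 1394204 · 9.4232233e-07 ≈ 1.31379.
Here α = 1, so p = 2/n is exactly at the triangle threshold p ~ 1/n. Asymptotically E[X] → c³/6 = 2³/6 = 4/3 ≈ 1.33333, a bounded constant. In this regime the triangle count is asymptotically Poisson(c³/6).

E[X] ≈ 1.31379; in regime p = Θ(1/n^{1}) E[X] stays bounded (at the triangle threshold p ~ 1/n).


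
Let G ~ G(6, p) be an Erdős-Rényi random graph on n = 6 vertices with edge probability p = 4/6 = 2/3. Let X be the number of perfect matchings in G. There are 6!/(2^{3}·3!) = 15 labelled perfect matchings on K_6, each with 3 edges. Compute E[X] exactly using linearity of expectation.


K_6 has 6!/(2^{3}·3!) = 15 labelled perfect matchings.
For each such perfect matching H, let X_H = 1 if all 3 edges of H are present in G. Then P[X_H = 1] = p^{3} = (2/3)^{3} = 8/27.
By linearity of expectation: E[X] = Σ_H E[X_H] = 15 · p^{3} = 15 · 8/27 = 40/9.
Numerically: E[X] ≈ 4.44444.

E[X] = 15 · (2/3)^{3} = 40/9 ≈ 4.44444.


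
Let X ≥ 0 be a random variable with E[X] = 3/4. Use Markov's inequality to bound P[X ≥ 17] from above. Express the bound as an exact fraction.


μ = E[X] = 3/4, a = 17.
Markov: P[X ≥ 17] ≤ μ/a = (3/4)/17 = 3/68.
Numerically: ≈ 0.044118.
(Since a = 17 > μ = 0.750000, the bound 3/68 is < 1 and informative.)

P[X ≥ 17] ≤ 3/68 ≈ 0.044118.


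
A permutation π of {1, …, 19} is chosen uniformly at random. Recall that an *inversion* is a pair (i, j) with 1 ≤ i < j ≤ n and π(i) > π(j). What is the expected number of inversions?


Write X = Σ X_I over the C(19, 2) = 171 pairs i < j, with X_I the indicator of one inversion.
There are 171 indicators.
For each fixed pair i < j, the values π(i) and π(j) are two distinct elements of {1, …, 19} in uniformly random order; by symmetry P[π(i) > π(j)] = 1/2.
By linearity: E[X] = 171 · (1/2) = C(19, 2) · (1/2) = 171/2 = 171/2 ≈ 85.500000.

E[X] = 171/2 = 85.500000.


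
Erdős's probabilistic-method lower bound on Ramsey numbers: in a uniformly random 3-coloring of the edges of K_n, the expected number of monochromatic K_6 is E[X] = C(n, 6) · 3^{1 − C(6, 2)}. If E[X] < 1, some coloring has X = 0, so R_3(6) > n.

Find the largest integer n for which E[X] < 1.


We need C(n, 6) · 3^{1 − 15} < 1, i.e. C(n, 6) < 3^{15 − 1} = 4782969.
Check values of n near the boundary:
  n = 39: C(39, 6) = 3262623; 3262623 < 4782969? YES
  n = 40: C(40, 6) = 3838380; 3838380 < 4782969? YES
  n = 41: C(41, 6) = 4496388; 4496388 < 4782969? YES
  n = 42: C(42, 6) = 5245786; 5245786 < 4782969? NO
  n = 43: C(43, 6) = 6096454; 6096454 < 4782969? NO
  n = 44: C(44, 6) = 7059052; 7059052 < 4782969? NO
The largest n with C(n, 6) < 4782969 is n = 41 (where E[X] = 1498796/1594323 ≈ 0.940). Hence R_3(6) > 41, i.e. R_3(6) ≥ 42.

Largest n = 41; hence R_3(6) > 41.


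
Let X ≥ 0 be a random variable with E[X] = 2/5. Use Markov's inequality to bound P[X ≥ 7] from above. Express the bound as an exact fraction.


μ = E[X] = 2/5, a = 7.
Markov: P[X ≥ 7] ≤ μ/a = (2/5)/7 = 2/35.
Numerically: ≈ 0.057143.
(Since a = 7 > μ = 0.400000, the bound 2/35 is < 1 and informative.)

P[X ≥ 7] ≤ 2/35 ≈ 0.057143.


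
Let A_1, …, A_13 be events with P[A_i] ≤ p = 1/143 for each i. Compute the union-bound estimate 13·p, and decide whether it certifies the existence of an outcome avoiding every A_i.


Union bound: P[∪_{i=1}^{13} A_i] ≤ Σ_i P[A_i] ≤ 13·p = 13·(1/143) = 1/11.
Numerically: 1/11 ≈ 0.091.
Is 1/11 < 1? YES.
Since P[∪ A_i] ≤ 1/11 < 1, the complement has P[∩ A_i^c] ≥ 1 − 1/11 = 10/11 > 0, so some outcome avoids every A_i.

13·p = 1/11 ≈ 0.091; existence CERTIFIED by the union bound.


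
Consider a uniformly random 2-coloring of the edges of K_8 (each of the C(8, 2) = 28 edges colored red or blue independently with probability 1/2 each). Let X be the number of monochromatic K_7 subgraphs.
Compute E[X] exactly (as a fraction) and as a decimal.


Let X = Σ_S X_S over the C(8, 7) = 8 subsets S of size 7, where X_S = 1 if the K_7 on S is monochromatic.
For a fixed S, the K_7 on S has C(7, 2) = 21 edges. P[all 21 edges red] = (1/2)^21, and likewise for blue, so P[monochromatic] = 2·(1/2)^21 = 2^{1 − 21} = 1/1048576.
By linearity of expectation: E[X] = C(8, 7) · 2^{1 − 21} = 8 · 1/1048576 = 1/131072.
Numerically: E[X] ≈ 0.000.

E[X] = C(8,7)·2^(1−C(7,2)) = 1/131072 ≈ 0.000.


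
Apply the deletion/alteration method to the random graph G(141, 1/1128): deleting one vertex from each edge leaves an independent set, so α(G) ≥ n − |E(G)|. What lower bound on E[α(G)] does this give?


E[|E(G)|] = C(141, 2)·p = 9870 · (1/1128) = 35/4.
E[α(G)] ≥ n − E[|E(G)|] = 141 − 35/4 = 529/4.
Numerically: ≈ 132.250000.
(This is only a lower bound; the true E[α(G)] may be larger.)

E[α(G)] ≥ 529/4 ≈ 132.250000.


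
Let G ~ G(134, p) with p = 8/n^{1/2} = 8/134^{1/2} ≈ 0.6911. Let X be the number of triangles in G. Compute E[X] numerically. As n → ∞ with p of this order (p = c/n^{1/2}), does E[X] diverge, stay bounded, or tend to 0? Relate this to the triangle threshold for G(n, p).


Number of potential triangles: C(134, 3) = 392084.
Each occurs with probability p³ ≈ (0.6911)³ ≈ 3.300751e-01.
By linearity: E[X] = C(134, 3)·p³ ≈ 392084 · 3.300751e-01 ≈ 129417.1655.
Since α = 1/2 < 1, p = c/n^{1/2} ≫ 1/n is above the triangle threshold p ~ 1/n. Asymptotically E[X] ~ (c³/6)·n^{3(1−α)} = (8³/6)·n^{1.5} → ∞; triangles are abundant w.h.p.

E[X] ≈ 129417.1655; in regime p = Θ(1/n^{1/2}) E[X] diverges (above the triangle threshold p ~ 1/n).


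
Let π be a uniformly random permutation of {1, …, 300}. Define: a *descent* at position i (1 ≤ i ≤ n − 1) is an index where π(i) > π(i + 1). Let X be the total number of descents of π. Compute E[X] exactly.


Write X = Σ X_I over i = 1, …, 299, with X_I the indicator of one descent.
There are 299 indicators.
For each fixed i, the pair (π(i), π(i+1)) is a uniformly random ordered pair of distinct values from {1, …, 300}; by symmetry P[π(i) > π(i+1)] = 1/2.
By linearity: E[X] = 299 · (1/2) = (300 − 1) · (1/2) = 299/2 ≈ 149.500.

E[X] = 299/2 = 149.500.


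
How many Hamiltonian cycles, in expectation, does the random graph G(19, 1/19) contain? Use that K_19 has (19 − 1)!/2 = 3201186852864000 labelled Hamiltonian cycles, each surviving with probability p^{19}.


K_19 has (19 − 1)!/2 = 3201186852864000 labelled Hamiltonian cycles.
For each such Hamiltonian cycle H, let X_H = 1 if all 19 edges of H are present in G. Then P[X_H = 1] = p^{19} = (1/19)^{19} = 1/1978419655660313589123979.
By linearity of expectation: E[X] = Σ_H E[X_H] = 3201186852864000 · p^{19} = 3201186852864000 · 1/1978419655660313589123979 = 3201186852864000/1978419655660313589123979.
Numerically: E[X] ≈ 1.618e-09.

E[X] = 3201186852864000 · (1/19)^{19} = 3201186852864000/1978419655660313589123979 ≈ 1.618e-09.


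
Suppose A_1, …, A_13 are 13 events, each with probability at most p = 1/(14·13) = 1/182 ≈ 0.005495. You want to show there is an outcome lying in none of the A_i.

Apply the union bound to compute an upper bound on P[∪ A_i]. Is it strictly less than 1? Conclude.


Union bound: P[∪_{i=1}^{13} A_i] ≤ Σ_i P[A_i] ≤ 13·p = 13·(1/182) = 1/14.
Numerically: 1/14 ≈ 0.071429.
Is 1/14 < 1? YES.
Since P[∪ A_i] ≤ 1/14 < 1, the complement has P[∩ A_i^c] ≥ 1 − 1/14 = 13/14 > 0, so some outcome avoids every A_i.

13·p = 1/14 ≈ 0.071429; existence CERTIFIED by the union bound.
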